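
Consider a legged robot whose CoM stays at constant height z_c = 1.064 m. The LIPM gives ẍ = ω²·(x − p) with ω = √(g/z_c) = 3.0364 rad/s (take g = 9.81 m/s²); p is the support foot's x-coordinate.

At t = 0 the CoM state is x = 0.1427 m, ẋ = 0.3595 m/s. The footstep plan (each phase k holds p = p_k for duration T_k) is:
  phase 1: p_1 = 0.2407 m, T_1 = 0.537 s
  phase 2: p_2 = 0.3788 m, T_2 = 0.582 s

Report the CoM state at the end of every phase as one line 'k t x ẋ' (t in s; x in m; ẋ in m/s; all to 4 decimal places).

1 0.5370 0.2716 0.2225
2 1.1190 0.2640 -0.2549

phase 1: p=0.2407, T=0.537, ωT=1.630547, cosh=2.651244, sinh=2.455422; start (x,ẋ)=(0.142700, 0.359500) → end (x,ẋ)=(0.271592, 0.222469)
phase 2: p=0.3788, T=0.582, ωT=1.767185, cosh=3.012581, sinh=2.841768; start (x,ẋ)=(0.271592, 0.222469) → end (x,ẋ)=(0.264037, -0.254863)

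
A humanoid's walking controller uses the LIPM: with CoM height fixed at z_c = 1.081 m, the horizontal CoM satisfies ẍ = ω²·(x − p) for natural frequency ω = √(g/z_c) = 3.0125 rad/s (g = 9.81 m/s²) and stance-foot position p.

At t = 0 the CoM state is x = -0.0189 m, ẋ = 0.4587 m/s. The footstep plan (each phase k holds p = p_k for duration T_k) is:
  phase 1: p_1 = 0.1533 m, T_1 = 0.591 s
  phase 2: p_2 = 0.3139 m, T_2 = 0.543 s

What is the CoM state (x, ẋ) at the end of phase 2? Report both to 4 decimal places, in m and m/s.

phase 1: p=0.1533, T=0.591, ωT=1.780388, cosh=3.050364, sinh=2.881791; start (x,ẋ)=(-0.018900, 0.458700) → end (x,ẋ)=(0.066825, -0.095734)
phase 2: p=0.3139, T=0.543, ωT=1.635788, cosh=2.664149, sinh=2.469350; start (x,ẋ)=(0.066825, -0.095734) → end (x,ẋ)=(-0.422819, -2.093022)

x = -0.4228, ẋ = -2.0930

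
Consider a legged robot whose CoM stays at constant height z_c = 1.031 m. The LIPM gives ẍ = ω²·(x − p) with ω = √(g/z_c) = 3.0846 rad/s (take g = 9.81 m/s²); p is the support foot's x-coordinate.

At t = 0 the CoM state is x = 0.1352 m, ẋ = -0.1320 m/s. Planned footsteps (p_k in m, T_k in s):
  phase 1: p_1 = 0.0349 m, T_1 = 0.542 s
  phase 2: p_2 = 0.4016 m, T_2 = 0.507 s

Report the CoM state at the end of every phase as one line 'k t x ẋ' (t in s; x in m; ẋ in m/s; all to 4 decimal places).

1 0.5420 0.2014 0.4306
2 1.0490 0.2212 -0.3372

phase 1: p=0.0349, T=0.542, ωT=1.671853, cosh=2.754960, sinh=2.567061; start (x,ẋ)=(0.135200, -0.132000) → end (x,ẋ)=(0.201370, 0.430557)
phase 2: p=0.4016, T=0.507, ωT=1.563892, cosh=2.493350, sinh=2.284030; start (x,ẋ)=(0.201370, 0.430557) → end (x,ẋ)=(0.221167, -0.337159)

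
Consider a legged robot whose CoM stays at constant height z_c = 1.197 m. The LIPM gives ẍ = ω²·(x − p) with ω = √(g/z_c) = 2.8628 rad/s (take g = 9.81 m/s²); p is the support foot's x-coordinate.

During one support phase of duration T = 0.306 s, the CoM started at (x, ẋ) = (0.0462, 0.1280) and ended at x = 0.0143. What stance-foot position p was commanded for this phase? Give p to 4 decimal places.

p = 0.2327

ωT = 2.8628·0.306 = 0.876017; cosh(ωT) = 1.408877, sinh(ωT) = 0.992439
x(T) = p + (x₀−p)·cosh(ωT) + (ẋ₀/ω)·sinh(ωT) ⇒ p·(1 − cosh) = x(T) − x₀·cosh − (ẋ₀/ω)·sinh
numerator   = 0.0143 − (0.0462)·1.408877 − (0.1280/2.8628)·0.992439 = -0.095164
denominator = 1 − 1.408877 = -0.408877
p = -0.095164 / -0.408877 = 0.2327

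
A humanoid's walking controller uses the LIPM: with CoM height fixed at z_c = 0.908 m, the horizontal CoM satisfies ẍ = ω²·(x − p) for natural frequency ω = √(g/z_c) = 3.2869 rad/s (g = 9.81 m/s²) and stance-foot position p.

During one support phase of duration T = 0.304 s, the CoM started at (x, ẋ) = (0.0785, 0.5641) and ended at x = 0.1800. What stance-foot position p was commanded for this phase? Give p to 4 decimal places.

ωT = 3.2869·0.304 = 0.999218; cosh(ωT) = 1.542162, sinh(ωT) = 1.173994
x(T) = p + (x₀−p)·cosh(ωT) + (ẋ₀/ω)·sinh(ωT) ⇒ p·(1 − cosh) = x(T) − x₀·cosh − (ẋ₀/ω)·sinh
numerator   = 0.1800 − (0.0785)·1.542162 − (0.5641/3.2869)·1.173994 = -0.142541
denominator = 1 − 1.542162 = -0.542162
p = -0.142541 / -0.542162 = 0.2629

p = 0.2629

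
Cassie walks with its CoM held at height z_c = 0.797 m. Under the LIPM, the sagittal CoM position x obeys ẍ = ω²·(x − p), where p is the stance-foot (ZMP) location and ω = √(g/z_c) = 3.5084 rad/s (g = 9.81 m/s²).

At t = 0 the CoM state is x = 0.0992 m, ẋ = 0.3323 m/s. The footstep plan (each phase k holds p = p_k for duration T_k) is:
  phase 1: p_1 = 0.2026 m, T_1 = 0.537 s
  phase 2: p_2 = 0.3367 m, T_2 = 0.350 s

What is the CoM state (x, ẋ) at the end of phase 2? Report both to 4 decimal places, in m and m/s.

x = -0.0138, ẋ = -1.0610

phase 1: p=0.2026, T=0.537, ωT=1.884011, cosh=3.365911, sinh=3.213932; start (x,ẋ)=(0.099200, 0.332300) → end (x,ẋ)=(0.158974, -0.047421)
phase 2: p=0.3367, T=0.350, ωT=1.227940, cosh=1.853542, sinh=1.560647; start (x,ẋ)=(0.158974, -0.047421) → end (x,ẋ)=(-0.013817, -1.061013)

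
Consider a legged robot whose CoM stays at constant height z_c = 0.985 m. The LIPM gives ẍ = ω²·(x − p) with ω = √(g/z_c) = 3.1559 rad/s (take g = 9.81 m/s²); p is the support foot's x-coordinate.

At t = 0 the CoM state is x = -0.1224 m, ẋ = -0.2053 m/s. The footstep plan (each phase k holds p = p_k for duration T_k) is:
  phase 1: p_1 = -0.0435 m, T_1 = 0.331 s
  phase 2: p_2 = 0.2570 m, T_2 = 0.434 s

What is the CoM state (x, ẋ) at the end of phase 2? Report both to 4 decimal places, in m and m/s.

x = -1.1777, ẋ = -4.2828

phase 1: p=-0.0435, T=0.331, ωT=1.044603, cosh=1.597051, sinh=1.245219; start (x,ẋ)=(-0.122400, -0.205300) → end (x,ẋ)=(-0.250512, -0.637935)
phase 2: p=0.2570, T=0.434, ωT=1.369661, cosh=2.094104, sinh=1.839911; start (x,ẋ)=(-0.250512, -0.637935) → end (x,ẋ)=(-1.177704, -4.282810)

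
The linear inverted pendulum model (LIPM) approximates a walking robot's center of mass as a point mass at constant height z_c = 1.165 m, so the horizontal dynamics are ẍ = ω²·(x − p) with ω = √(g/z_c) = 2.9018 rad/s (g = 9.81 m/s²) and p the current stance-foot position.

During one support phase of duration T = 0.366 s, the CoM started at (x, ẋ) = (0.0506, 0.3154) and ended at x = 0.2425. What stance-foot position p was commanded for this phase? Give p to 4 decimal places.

p = -0.0358

ωT = 2.9018·0.366 = 1.062059; cosh(ωT) = 1.619031, sinh(ωT) = 1.273288
x(T) = p + (x₀−p)·cosh(ωT) + (ẋ₀/ω)·sinh(ωT) ⇒ p·(1 − cosh) = x(T) − x₀·cosh − (ẋ₀/ω)·sinh
numerator   = 0.2425 − (0.0506)·1.619031 − (0.3154/2.9018)·1.273288 = 0.022182
denominator = 1 − 1.619031 = -0.619031
p = 0.022182 / -0.619031 = -0.0358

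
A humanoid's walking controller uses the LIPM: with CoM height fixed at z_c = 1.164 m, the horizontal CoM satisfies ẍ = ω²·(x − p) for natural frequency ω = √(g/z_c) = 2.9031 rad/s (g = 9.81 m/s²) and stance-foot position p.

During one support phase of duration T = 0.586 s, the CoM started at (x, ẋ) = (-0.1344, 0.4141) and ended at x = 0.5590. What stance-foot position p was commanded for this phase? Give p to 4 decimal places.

p = -0.3067

ωT = 2.9031·0.586 = 1.701217; cosh(ωT) = 2.831536, sinh(ωT) = 2.649075
x(T) = p + (x₀−p)·cosh(ωT) + (ẋ₀/ω)·sinh(ωT) ⇒ p·(1 − cosh) = x(T) − x₀·cosh − (ẋ₀/ω)·sinh
numerator   = 0.5590 − (-0.1344)·2.831536 − (0.4141/2.9031)·2.649075 = 0.561693
denominator = 1 − 2.831536 = -1.831536
p = 0.561693 / -1.831536 = -0.3067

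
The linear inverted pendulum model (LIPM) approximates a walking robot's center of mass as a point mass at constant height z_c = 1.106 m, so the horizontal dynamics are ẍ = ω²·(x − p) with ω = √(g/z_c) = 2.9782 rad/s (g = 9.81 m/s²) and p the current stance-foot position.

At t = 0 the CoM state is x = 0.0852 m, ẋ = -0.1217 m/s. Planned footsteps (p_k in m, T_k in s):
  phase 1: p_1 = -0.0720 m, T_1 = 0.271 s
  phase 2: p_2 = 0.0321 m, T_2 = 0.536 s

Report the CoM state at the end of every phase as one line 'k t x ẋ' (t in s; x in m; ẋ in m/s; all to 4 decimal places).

1 0.2710 0.1026 0.2567
2 0.8070 0.4170 1.1559

phase 1: p=-0.0720, T=0.271, ωT=0.807092, cosh=1.343767, sinh=0.897614; start (x,ẋ)=(0.085200, -0.121700) → end (x,ẋ)=(0.102560, 0.256702)
phase 2: p=0.0321, T=0.536, ωT=1.596315, cosh=2.568728, sinh=2.366087; start (x,ẋ)=(0.102560, 0.256702) → end (x,ẋ)=(0.417036, 1.155910)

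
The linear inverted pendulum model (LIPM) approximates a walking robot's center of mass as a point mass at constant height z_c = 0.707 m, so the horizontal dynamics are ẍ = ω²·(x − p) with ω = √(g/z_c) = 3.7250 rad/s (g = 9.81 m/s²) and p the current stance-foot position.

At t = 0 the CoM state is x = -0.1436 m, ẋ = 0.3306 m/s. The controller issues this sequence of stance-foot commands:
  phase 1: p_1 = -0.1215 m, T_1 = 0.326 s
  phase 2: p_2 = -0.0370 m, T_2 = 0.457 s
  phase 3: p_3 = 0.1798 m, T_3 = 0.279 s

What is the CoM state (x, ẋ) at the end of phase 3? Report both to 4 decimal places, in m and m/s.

phase 1: p=-0.1215, T=0.326, ωT=1.214350, cosh=1.832504, sinh=1.535601; start (x,ẋ)=(-0.143600, 0.330600) → end (x,ẋ)=(-0.025711, 0.479411)
phase 2: p=-0.0370, T=0.457, ωT=1.702325, cosh=2.834474, sinh=2.652215; start (x,ẋ)=(-0.025711, 0.479411) → end (x,ẋ)=(0.336340, 1.470406)
phase 3: p=0.1798, T=0.279, ωT=1.039275, cosh=1.590439, sinh=1.236728; start (x,ẋ)=(0.336340, 1.470406) → end (x,ẋ)=(0.916954, 3.059744)

x = 0.9170, ẋ = 3.0597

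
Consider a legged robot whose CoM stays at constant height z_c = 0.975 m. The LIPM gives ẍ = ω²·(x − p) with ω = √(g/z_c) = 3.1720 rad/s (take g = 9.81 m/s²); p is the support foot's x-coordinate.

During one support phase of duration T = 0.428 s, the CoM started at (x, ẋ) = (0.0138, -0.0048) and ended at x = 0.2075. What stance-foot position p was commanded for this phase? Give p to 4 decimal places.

p = -0.1694

ωT = 3.1720·0.428 = 1.357616; cosh(ωT) = 2.072095, sinh(ωT) = 1.814821
x(T) = p + (x₀−p)·cosh(ωT) + (ẋ₀/ω)·sinh(ωT) ⇒ p·(1 − cosh) = x(T) − x₀·cosh − (ẋ₀/ω)·sinh
numerator   = 0.2075 − (0.0138)·2.072095 − (-0.0048/3.1720)·1.814821 = 0.181651
denominator = 1 − 2.072095 = -1.072095
p = 0.181651 / -1.072095 = -0.1694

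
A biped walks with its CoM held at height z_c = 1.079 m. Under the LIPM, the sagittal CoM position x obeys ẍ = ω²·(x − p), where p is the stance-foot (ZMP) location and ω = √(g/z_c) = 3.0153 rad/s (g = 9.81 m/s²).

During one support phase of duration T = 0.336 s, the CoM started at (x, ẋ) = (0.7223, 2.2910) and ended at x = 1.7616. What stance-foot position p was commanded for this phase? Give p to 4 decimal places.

p = 0.4880

ωT = 3.0153·0.336 = 1.013141; cosh(ωT) = 1.558657, sinh(ωT) = 1.195581
x(T) = p + (x₀−p)·cosh(ωT) + (ẋ₀/ω)·sinh(ωT) ⇒ p·(1 − cosh) = x(T) − x₀·cosh − (ẋ₀/ω)·sinh
numerator   = 1.7616 − (0.7223)·1.558657 − (2.2910/3.0153)·1.195581 = -0.272610
denominator = 1 − 1.558657 = -0.558657
p = -0.272610 / -0.558657 = 0.4880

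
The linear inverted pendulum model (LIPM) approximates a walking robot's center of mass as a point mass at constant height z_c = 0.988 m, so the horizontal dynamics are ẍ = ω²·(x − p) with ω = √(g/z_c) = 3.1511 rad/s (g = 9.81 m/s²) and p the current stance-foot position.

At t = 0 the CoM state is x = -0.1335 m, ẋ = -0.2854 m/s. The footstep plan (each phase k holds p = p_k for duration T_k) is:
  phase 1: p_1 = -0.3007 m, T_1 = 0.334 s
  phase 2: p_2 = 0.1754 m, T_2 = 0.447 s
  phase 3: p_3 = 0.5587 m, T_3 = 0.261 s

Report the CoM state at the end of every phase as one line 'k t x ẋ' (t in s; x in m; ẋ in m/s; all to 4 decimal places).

1 0.3340 -0.1459 0.2041
2 0.7810 -0.3965 -1.5047
3 1.0420 -1.1767 -4.8071

phase 1: p=-0.3007, T=0.334, ωT=1.052467, cosh=1.606893, sinh=1.257818; start (x,ẋ)=(-0.133500, -0.285400) → end (x,ẋ)=(-0.145950, 0.204091)
phase 2: p=0.1754, T=0.447, ωT=1.408542, cosh=2.167243, sinh=1.922744; start (x,ẋ)=(-0.145950, 0.204091) → end (x,ẋ)=(-0.396511, -1.504666)
phase 3: p=0.5587, T=0.261, ωT=0.822437, cosh=1.357700, sinh=0.918340; start (x,ẋ)=(-0.396511, -1.504666) → end (x,ẋ)=(-1.176701, -4.807055)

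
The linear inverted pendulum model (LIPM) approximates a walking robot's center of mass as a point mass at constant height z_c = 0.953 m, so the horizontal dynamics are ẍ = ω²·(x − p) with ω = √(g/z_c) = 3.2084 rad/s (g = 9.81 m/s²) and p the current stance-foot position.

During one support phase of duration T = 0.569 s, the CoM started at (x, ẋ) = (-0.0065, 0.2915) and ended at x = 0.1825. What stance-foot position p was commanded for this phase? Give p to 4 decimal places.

ωT = 3.2084·0.569 = 1.825580; cosh(ωT) = 3.183758, sinh(ωT) = 3.022633
x(T) = p + (x₀−p)·cosh(ωT) + (ẋ₀/ω)·sinh(ωT) ⇒ p·(1 − cosh) = x(T) − x₀·cosh − (ẋ₀/ω)·sinh
numerator   = 0.1825 − (-0.0065)·3.183758 − (0.2915/3.2084)·3.022633 = -0.071428
denominator = 1 − 3.183758 = -2.183758
p = -0.071428 / -2.183758 = 0.0327

p = 0.0327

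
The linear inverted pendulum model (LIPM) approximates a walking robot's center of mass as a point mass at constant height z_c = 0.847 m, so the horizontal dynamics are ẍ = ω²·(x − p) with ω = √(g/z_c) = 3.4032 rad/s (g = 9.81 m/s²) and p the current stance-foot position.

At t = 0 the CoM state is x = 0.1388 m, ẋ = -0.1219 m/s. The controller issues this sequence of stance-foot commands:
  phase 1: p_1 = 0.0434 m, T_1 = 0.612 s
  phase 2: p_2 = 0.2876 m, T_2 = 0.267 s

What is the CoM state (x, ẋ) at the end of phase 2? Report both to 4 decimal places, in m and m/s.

phase 1: p=0.0434, T=0.612, ωT=2.082758, cosh=4.075583, sinh=3.950996; start (x,ẋ)=(0.138800, -0.121900) → end (x,ẋ)=(0.290689, 0.785938)
phase 2: p=0.2876, T=0.267, ωT=0.908654, cosh=1.442024, sinh=1.038958; start (x,ẋ)=(0.290689, 0.785938) → end (x,ẋ)=(0.531992, 1.144263)

x = 0.5320, ẋ = 1.1443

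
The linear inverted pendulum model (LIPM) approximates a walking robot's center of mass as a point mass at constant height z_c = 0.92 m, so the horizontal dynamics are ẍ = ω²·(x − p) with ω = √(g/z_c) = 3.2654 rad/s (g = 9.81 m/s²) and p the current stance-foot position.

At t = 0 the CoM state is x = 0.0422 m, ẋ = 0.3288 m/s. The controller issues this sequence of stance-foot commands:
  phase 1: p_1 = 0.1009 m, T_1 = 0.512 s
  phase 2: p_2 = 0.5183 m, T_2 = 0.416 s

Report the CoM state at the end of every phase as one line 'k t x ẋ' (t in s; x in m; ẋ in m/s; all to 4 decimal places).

phase 1: p=0.1009, T=0.512, ωT=1.671885, cosh=2.755041, sinh=2.567149; start (x,ẋ)=(0.042200, 0.328800) → end (x,ẋ)=(0.197671, 0.413789)
phase 2: p=0.5183, T=0.416, ωT=1.358406, cosh=2.073530, sinh=1.816460; start (x,ẋ)=(0.197671, 0.413789) → end (x,ẋ)=(0.083646, -1.043798)

1 0.5120 0.1977 0.4138
2 0.9280 0.0836 -1.0438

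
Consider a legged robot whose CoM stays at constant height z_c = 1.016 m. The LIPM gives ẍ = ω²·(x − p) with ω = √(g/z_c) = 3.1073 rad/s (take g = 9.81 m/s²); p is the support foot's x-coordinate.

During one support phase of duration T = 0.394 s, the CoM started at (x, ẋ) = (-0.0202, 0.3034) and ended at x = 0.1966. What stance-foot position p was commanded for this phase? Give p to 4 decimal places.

ωT = 3.1073·0.394 = 1.224276; cosh(ωT) = 1.847837, sinh(ωT) = 1.553866
x(T) = p + (x₀−p)·cosh(ωT) + (ẋ₀/ω)·sinh(ωT) ⇒ p·(1 − cosh) = x(T) − x₀·cosh − (ẋ₀/ω)·sinh
numerator   = 0.1966 − (-0.0202)·1.847837 − (0.3034/3.1073)·1.553866 = 0.082205
denominator = 1 − 1.847837 = -0.847837
p = 0.082205 / -0.847837 = -0.0970

p = -0.0970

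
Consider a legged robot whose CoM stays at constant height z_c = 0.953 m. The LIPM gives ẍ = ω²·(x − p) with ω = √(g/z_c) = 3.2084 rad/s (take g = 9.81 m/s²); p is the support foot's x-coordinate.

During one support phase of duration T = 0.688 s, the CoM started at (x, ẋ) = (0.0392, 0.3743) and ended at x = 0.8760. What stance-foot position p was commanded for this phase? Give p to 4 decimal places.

ωT = 3.2084·0.688 = 2.207379; cosh(ωT) = 4.600923, sinh(ωT) = 4.490934
x(T) = p + (x₀−p)·cosh(ωT) + (ẋ₀/ω)·sinh(ωT) ⇒ p·(1 − cosh) = x(T) − x₀·cosh − (ẋ₀/ω)·sinh
numerator   = 0.8760 − (0.0392)·4.600923 − (0.3743/3.2084)·4.490934 = 0.171720
denominator = 1 − 4.600923 = -3.600923
p = 0.171720 / -3.600923 = -0.0477

p = -0.0477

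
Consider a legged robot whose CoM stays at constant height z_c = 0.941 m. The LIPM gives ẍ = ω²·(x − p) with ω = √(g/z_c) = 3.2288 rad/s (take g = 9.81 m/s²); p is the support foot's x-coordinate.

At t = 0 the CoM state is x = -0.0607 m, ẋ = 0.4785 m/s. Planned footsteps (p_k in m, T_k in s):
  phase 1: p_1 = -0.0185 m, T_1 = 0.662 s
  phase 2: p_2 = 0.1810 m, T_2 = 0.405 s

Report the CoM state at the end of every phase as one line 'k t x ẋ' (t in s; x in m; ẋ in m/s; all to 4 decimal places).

1 0.6620 0.4196 1.4870
2 1.0670 1.4435 4.2703

phase 1: p=-0.0185, T=0.662, ωT=2.137466, cosh=4.297939, sinh=4.179985; start (x,ẋ)=(-0.060700, 0.478500) → end (x,ẋ)=(0.419590, 1.487018)
phase 2: p=0.1810, T=0.405, ωT=1.307664, cosh=1.983989, sinh=1.713538; start (x,ẋ)=(0.419590, 1.487018) → end (x,ẋ)=(1.443527, 4.270268)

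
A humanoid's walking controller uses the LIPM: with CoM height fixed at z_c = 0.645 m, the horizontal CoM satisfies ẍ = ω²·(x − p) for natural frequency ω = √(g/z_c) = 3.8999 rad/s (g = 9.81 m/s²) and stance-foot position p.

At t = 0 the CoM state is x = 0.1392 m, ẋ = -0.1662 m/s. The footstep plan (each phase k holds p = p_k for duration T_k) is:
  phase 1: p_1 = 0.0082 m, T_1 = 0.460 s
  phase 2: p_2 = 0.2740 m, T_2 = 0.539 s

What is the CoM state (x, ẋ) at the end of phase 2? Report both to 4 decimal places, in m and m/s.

x = 1.3465, ẋ = 4.2955

phase 1: p=0.0082, T=0.460, ωT=1.793954, cosh=3.089741, sinh=2.923440; start (x,ẋ)=(0.139200, -0.166200) → end (x,ẋ)=(0.288369, 0.980032)
phase 2: p=0.2740, T=0.539, ωT=2.102046, cosh=4.152551, sinh=4.030345; start (x,ẋ)=(0.288369, 0.980032) → end (x,ẋ)=(1.346482, 4.295491)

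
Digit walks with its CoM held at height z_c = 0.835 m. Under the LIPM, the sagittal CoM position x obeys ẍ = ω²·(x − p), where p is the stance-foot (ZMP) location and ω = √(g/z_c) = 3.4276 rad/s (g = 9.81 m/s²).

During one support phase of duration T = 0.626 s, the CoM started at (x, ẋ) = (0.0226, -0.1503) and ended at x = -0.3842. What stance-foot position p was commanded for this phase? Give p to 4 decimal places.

p = 0.0892

ωT = 3.4276·0.626 = 2.145678; cosh(ωT) = 4.332410, sinh(ωT) = 4.215421
x(T) = p + (x₀−p)·cosh(ωT) + (ẋ₀/ω)·sinh(ωT) ⇒ p·(1 − cosh) = x(T) − x₀·cosh − (ẋ₀/ω)·sinh
numerator   = -0.3842 − (0.0226)·4.332410 − (-0.1503/3.4276)·4.215421 = -0.297267
denominator = 1 − 4.332410 = -3.332410
p = -0.297267 / -3.332410 = 0.0892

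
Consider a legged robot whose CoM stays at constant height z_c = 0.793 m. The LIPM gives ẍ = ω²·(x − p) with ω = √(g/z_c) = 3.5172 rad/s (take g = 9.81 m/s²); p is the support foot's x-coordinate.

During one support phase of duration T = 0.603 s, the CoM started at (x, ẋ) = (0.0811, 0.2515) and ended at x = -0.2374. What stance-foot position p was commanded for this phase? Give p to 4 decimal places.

p = 0.2707

ωT = 3.5172·0.603 = 2.120872; cosh(ωT) = 4.229165, sinh(ωT) = 4.109238
x(T) = p + (x₀−p)·cosh(ωT) + (ẋ₀/ω)·sinh(ωT) ⇒ p·(1 − cosh) = x(T) − x₀·cosh − (ẋ₀/ω)·sinh
numerator   = -0.2374 − (0.0811)·4.229165 − (0.2515/3.5172)·4.109238 = -0.874219
denominator = 1 − 4.229165 = -3.229165
p = -0.874219 / -3.229165 = 0.2707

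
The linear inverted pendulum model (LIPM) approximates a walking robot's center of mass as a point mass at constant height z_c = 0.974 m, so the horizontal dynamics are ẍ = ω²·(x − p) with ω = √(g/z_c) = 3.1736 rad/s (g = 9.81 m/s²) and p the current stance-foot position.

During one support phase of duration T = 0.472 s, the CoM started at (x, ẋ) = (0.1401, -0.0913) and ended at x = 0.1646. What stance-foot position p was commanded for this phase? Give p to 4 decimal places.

p = 0.0766

ωT = 3.1736·0.472 = 1.497939; cosh(ωT) = 2.348027, sinh(ωT) = 2.124436
x(T) = p + (x₀−p)·cosh(ωT) + (ẋ₀/ω)·sinh(ωT) ⇒ p·(1 − cosh) = x(T) − x₀·cosh − (ẋ₀/ω)·sinh
numerator   = 0.1646 − (0.1401)·2.348027 − (-0.0913/3.1736)·2.124436 = -0.103241
denominator = 1 − 2.348027 = -1.348027
p = -0.103241 / -1.348027 = 0.0766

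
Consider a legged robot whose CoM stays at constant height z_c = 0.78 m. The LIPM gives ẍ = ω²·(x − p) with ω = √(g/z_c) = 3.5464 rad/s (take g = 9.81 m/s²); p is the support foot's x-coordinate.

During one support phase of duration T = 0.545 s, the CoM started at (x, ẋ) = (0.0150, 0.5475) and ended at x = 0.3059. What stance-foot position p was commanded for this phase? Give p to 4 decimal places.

ωT = 3.5464·0.545 = 1.932788; cosh(ωT) = 3.526745, sinh(ωT) = 3.382000
x(T) = p + (x₀−p)·cosh(ωT) + (ẋ₀/ω)·sinh(ωT) ⇒ p·(1 − cosh) = x(T) − x₀·cosh − (ẋ₀/ω)·sinh
numerator   = 0.3059 − (0.0150)·3.526745 − (0.5475/3.5464)·3.382000 = -0.269121
denominator = 1 − 3.526745 = -2.526745
p = -0.269121 / -2.526745 = 0.1065

p = 0.1065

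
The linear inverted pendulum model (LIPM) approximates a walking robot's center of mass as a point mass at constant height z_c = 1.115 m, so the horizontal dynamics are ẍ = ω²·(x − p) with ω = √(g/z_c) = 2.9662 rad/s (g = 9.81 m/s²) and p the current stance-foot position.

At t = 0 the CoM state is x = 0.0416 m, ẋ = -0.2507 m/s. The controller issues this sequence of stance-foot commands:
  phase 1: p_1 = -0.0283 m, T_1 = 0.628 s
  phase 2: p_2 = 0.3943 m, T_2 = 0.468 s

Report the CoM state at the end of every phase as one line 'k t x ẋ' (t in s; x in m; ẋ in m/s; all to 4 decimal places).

phase 1: p=-0.0283, T=0.628, ωT=1.862774, cosh=3.298410, sinh=3.143168; start (x,ẋ)=(0.041600, -0.250700) → end (x,ẋ)=(-0.063398, -0.175215)
phase 2: p=0.3943, T=0.468, ωT=1.388182, cosh=2.128542, sinh=1.879014; start (x,ẋ)=(-0.063398, -0.175215) → end (x,ẋ)=(-0.690925, -2.923948)

1 0.6280 -0.0634 -0.1752
2 1.0960 -0.6909 -2.9239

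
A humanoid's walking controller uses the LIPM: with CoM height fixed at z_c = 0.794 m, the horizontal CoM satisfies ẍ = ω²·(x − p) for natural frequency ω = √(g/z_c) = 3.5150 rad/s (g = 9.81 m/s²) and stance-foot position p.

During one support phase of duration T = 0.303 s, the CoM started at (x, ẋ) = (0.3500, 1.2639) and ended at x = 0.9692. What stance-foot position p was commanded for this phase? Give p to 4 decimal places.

ωT = 3.5150·0.303 = 1.065045; cosh(ωT) = 1.622841, sinh(ωT) = 1.278129
x(T) = p + (x₀−p)·cosh(ωT) + (ẋ₀/ω)·sinh(ωT) ⇒ p·(1 − cosh) = x(T) − x₀·cosh − (ẋ₀/ω)·sinh
numerator   = 0.9692 − (0.3500)·1.622841 − (1.2639/3.5150)·1.278129 = -0.058375
denominator = 1 − 1.622841 = -0.622841
p = -0.058375 / -0.622841 = 0.0937

p = 0.0937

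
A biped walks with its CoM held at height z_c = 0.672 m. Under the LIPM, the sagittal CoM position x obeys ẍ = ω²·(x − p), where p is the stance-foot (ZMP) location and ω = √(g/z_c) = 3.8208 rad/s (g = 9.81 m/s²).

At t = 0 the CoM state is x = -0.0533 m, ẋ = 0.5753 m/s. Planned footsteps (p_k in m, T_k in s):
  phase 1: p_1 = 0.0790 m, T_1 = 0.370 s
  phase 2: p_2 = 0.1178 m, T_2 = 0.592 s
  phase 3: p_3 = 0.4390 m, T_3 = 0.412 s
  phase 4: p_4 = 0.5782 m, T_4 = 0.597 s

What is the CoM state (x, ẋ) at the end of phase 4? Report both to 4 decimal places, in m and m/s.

phase 1: p=0.0790, T=0.370, ωT=1.413696, cosh=2.177182, sinh=1.933940; start (x,ẋ)=(-0.053300, 0.575300) → end (x,ẋ)=(0.082153, 0.274942)
phase 2: p=0.1178, T=0.592, ωT=2.261914, cosh=4.852798, sinh=4.748647; start (x,ẋ)=(0.082153, 0.274942) → end (x,ẋ)=(0.286523, 0.687476)
phase 3: p=0.4390, T=0.412, ωT=1.574170, cosh=2.516956, sinh=2.309776; start (x,ẋ)=(0.286523, 0.687476) → end (x,ẋ)=(0.470819, 0.384705)
phase 4: p=0.5782, T=0.597, ωT=2.281018, cosh=4.944407, sinh=4.842227; start (x,ẋ)=(0.470819, 0.384705) → end (x,ẋ)=(0.534814, -0.084537)

x = 0.5348, ẋ = -0.0845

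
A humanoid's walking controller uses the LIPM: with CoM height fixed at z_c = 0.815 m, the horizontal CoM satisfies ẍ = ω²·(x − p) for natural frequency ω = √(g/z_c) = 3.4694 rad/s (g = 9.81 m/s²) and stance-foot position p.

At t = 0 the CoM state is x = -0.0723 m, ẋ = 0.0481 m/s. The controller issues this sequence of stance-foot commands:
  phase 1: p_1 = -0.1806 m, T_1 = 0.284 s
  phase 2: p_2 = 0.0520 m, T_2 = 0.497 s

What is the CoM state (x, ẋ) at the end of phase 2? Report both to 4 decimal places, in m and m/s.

phase 1: p=-0.1806, T=0.284, ωT=0.985310, cosh=1.525982, sinh=1.152659; start (x,ẋ)=(-0.072300, 0.048100) → end (x,ẋ)=(0.000644, 0.506495)
phase 2: p=0.0520, T=0.497, ωT=1.724292, cosh=2.893423, sinh=2.715124; start (x,ẋ)=(0.000644, 0.506495) → end (x,ẋ)=(0.299786, 0.981743)

x = 0.2998, ẋ = 0.9817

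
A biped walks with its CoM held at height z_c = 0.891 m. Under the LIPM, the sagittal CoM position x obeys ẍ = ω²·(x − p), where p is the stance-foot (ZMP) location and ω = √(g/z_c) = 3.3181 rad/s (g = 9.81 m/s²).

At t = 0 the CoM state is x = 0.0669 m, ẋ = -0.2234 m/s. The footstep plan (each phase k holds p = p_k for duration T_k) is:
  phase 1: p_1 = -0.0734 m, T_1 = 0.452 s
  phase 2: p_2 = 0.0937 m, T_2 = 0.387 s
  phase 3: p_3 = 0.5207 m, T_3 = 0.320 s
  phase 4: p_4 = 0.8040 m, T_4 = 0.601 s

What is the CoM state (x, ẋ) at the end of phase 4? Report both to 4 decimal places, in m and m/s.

phase 1: p=-0.0734, T=0.452, ωT=1.499781, cosh=2.351944, sinh=2.128765; start (x,ẋ)=(0.066900, -0.223400) → end (x,ẋ)=(0.113253, 0.465578)
phase 2: p=0.0937, T=0.387, ωT=1.284105, cosh=1.944166, sinh=1.667267; start (x,ẋ)=(0.113253, 0.465578) → end (x,ẋ)=(0.365656, 1.013331)
phase 3: p=0.5207, T=0.320, ωT=1.061792, cosh=1.618692, sinh=1.272856; start (x,ẋ)=(0.365656, 1.013331) → end (x,ẋ)=(0.658456, 0.985450)
phase 4: p=0.8040, T=0.601, ωT=1.994178, cosh=3.741144, sinh=3.605019; start (x,ẋ)=(0.658456, 0.985450) → end (x,ẋ)=(1.330162, 1.945741)

x = 1.3302, ẋ = 1.9457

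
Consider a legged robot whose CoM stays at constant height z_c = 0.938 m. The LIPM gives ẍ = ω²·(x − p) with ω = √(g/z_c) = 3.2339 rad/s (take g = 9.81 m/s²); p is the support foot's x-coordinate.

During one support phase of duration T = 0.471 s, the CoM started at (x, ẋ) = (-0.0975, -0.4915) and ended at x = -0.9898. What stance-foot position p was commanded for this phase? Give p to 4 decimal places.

p = 0.3020

ωT = 3.2339·0.471 = 1.523167; cosh(ωT) = 2.402374, sinh(ωT) = 2.184354
x(T) = p + (x₀−p)·cosh(ωT) + (ẋ₀/ω)·sinh(ωT) ⇒ p·(1 − cosh) = x(T) − x₀·cosh − (ẋ₀/ω)·sinh
numerator   = -0.9898 − (-0.0975)·2.402374 − (-0.4915/3.2339)·2.184354 = -0.423582
denominator = 1 − 2.402374 = -1.402374
p = -0.423582 / -1.402374 = 0.3020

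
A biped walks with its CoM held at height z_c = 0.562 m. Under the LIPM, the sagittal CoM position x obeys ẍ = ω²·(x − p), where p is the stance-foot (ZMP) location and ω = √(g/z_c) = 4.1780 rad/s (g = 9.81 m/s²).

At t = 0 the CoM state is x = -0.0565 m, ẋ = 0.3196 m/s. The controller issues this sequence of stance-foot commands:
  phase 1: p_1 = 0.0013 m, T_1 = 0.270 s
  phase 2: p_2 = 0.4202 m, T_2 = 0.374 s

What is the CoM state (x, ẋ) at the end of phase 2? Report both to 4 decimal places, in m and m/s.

phase 1: p=0.0013, T=0.270, ωT=1.128060, cosh=1.706659, sinh=1.382998; start (x,ẋ)=(-0.056500, 0.319600) → end (x,ẋ)=(0.008449, 0.211470)
phase 2: p=0.4202, T=0.374, ωT=1.562572, cosh=2.490336, sinh=2.280740; start (x,ẋ)=(0.008449, 0.211470) → end (x,ẋ)=(-0.489759, -3.396917)

x = -0.4898, ẋ = -3.3969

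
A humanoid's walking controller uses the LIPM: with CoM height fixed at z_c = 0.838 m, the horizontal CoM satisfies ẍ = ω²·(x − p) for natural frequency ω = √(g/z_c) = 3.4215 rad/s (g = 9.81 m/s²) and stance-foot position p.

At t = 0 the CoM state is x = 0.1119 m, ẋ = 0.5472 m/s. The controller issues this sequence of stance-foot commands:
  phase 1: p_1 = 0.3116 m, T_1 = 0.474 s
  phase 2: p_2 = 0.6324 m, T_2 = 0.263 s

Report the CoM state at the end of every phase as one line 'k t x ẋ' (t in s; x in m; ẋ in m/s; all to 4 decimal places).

phase 1: p=0.3116, T=0.474, ωT=1.621791, cosh=2.629847, sinh=2.432302; start (x,ẋ)=(0.111900, 0.547200) → end (x,ẋ)=(0.175417, -0.222876)
phase 2: p=0.6324, T=0.263, ωT=0.899855, cosh=1.432937, sinh=1.026308; start (x,ẋ)=(0.175417, -0.222876) → end (x,ẋ)=(-0.089281, -1.924067)

1 0.4740 0.1754 -0.2229
2 0.7370 -0.0893 -1.9241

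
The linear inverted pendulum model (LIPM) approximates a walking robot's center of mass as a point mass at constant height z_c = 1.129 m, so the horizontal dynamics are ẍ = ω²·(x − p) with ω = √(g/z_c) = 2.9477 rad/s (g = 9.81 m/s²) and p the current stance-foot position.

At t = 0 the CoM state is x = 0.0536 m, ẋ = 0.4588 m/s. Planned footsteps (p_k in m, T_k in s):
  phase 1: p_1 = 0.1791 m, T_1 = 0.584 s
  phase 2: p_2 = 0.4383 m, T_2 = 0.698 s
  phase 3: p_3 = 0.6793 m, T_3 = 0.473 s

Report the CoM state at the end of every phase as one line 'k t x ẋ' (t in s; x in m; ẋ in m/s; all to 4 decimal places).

phase 1: p=0.1791, T=0.584, ωT=1.721457, cosh=2.885738, sinh=2.706932; start (x,ẋ)=(0.053600, 0.458800) → end (x,ẋ)=(0.238265, 0.322584)
phase 2: p=0.4383, T=0.698, ωT=2.057495, cosh=3.977055, sinh=3.849282; start (x,ẋ)=(0.238265, 0.322584) → end (x,ẋ)=(0.064000, -0.986767)
phase 3: p=0.6793, T=0.473, ωT=1.394262, cosh=2.140007, sinh=1.891991; start (x,ẋ)=(0.064000, -0.986767) → end (x,ẋ)=(-1.270807, -5.543232)

1 0.5840 0.2383 0.3226
2 1.2820 0.0640 -0.9868
3 1.7550 -1.2708 -5.5432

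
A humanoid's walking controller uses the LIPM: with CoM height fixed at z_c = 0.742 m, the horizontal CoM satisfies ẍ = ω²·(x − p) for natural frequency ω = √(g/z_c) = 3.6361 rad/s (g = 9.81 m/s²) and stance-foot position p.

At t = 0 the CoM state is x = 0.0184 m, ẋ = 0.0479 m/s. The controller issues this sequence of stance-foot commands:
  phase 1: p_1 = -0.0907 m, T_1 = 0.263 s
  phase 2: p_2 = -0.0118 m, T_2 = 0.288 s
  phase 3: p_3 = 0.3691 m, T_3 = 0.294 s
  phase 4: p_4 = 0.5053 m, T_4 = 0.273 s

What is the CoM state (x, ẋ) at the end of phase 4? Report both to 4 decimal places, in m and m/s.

phase 1: p=-0.0907, T=0.263, ωT=0.956294, cosh=1.493175, sinh=1.108861; start (x,ẋ)=(0.018400, 0.047900) → end (x,ẋ)=(0.086813, 0.511407)
phase 2: p=-0.0118, T=0.288, ωT=1.047197, cosh=1.600286, sinh=1.249366; start (x,ẋ)=(0.086813, 0.511407) → end (x,ẋ)=(0.321728, 1.266378)
phase 3: p=0.3691, T=0.294, ωT=1.069013, cosh=1.627926, sinh=1.284579; start (x,ẋ)=(0.321728, 1.266378) → end (x,ẋ)=(0.739375, 1.840303)
phase 4: p=0.5053, T=0.273, ωT=0.992655, cosh=1.534491, sinh=1.163899; start (x,ẋ)=(0.739375, 1.840303) → end (x,ẋ)=(1.453558, 3.814545)

x = 1.4536, ẋ = 3.8145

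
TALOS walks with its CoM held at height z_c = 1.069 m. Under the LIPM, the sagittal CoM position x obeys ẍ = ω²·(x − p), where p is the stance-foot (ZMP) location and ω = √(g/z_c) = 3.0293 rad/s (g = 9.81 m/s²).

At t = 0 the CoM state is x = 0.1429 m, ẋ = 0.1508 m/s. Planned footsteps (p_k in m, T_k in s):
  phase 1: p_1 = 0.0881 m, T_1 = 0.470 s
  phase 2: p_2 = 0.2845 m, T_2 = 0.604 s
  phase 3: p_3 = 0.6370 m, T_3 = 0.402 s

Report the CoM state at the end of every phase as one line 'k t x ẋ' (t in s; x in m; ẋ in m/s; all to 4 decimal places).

phase 1: p=0.0881, T=0.470, ωT=1.423771, cosh=2.196778, sinh=1.955973; start (x,ẋ)=(0.142900, 0.150800) → end (x,ẋ)=(0.305853, 0.655977)
phase 2: p=0.2845, T=0.604, ωT=1.829697, cosh=3.196231, sinh=3.035769; start (x,ẋ)=(0.305853, 0.655977) → end (x,ẋ)=(1.010126, 2.293018)
phase 3: p=0.6370, T=0.402, ωT=1.217779, cosh=1.837779, sinh=1.541893; start (x,ẋ)=(1.010126, 2.293018) → end (x,ẋ)=(2.489852, 5.956876)

1 0.4700 0.3059 0.6560
2 1.0740 1.0101 2.2930
3 1.4760 2.4899 5.9569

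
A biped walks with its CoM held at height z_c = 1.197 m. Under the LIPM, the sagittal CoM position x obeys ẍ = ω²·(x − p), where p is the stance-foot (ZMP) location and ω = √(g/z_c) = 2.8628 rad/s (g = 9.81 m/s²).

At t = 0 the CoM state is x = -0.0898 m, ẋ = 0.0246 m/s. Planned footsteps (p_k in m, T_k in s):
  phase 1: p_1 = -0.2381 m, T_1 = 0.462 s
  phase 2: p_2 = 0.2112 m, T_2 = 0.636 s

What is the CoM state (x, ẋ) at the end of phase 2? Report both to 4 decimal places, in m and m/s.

phase 1: p=-0.2381, T=0.462, ωT=1.322614, cosh=2.009828, sinh=1.743390; start (x,ẋ)=(-0.089800, 0.024600) → end (x,ẋ)=(0.074938, 0.789604)
phase 2: p=0.2112, T=0.636, ωT=1.820741, cosh=3.169169, sinh=3.007263; start (x,ẋ)=(0.074938, 0.789604) → end (x,ẋ)=(0.608813, 1.329285)

x = 0.6088, ẋ = 1.3293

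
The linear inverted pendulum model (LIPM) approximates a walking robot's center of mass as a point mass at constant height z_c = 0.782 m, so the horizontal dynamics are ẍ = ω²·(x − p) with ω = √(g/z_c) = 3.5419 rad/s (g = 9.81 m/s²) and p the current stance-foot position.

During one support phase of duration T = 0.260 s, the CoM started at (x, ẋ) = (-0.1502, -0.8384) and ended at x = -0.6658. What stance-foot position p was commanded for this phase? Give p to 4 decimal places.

p = 0.4335

ωT = 3.5419·0.260 = 0.920894; cosh(ωT) = 1.454849, sinh(ωT) = 1.056686
x(T) = p + (x₀−p)·cosh(ωT) + (ẋ₀/ω)·sinh(ωT) ⇒ p·(1 − cosh) = x(T) − x₀·cosh − (ẋ₀/ω)·sinh
numerator   = -0.6658 − (-0.1502)·1.454849 − (-0.8384/3.5419)·1.056686 = -0.197155
denominator = 1 − 1.454849 = -0.454849
p = -0.197155 / -0.454849 = 0.4335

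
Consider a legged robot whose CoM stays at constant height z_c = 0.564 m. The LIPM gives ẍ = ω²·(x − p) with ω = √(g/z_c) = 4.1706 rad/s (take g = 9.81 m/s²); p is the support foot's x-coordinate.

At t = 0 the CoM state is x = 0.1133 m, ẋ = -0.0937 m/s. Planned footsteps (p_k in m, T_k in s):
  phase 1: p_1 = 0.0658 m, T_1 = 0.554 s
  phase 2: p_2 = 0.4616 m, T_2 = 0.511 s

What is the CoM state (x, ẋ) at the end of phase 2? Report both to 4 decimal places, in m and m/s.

x = -0.1659, ẋ = -2.4244

phase 1: p=0.0658, T=0.554, ωT=2.310512, cosh=5.089399, sinh=4.990189; start (x,ẋ)=(0.113300, -0.093700) → end (x,ẋ)=(0.195433, 0.511697)
phase 2: p=0.4616, T=0.511, ωT=2.131177, cosh=4.271736, sinh=4.153038; start (x,ẋ)=(0.195433, 0.511697) → end (x,ẋ)=(-0.165853, -2.424354)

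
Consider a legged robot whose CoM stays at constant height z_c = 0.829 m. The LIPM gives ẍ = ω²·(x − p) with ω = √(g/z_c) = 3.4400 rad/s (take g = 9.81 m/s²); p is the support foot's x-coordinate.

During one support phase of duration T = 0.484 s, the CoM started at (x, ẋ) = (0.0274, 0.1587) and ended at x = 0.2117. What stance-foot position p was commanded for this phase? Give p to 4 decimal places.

ωT = 3.4400·0.484 = 1.664960; cosh(ωT) = 2.737330, sinh(ωT) = 2.548132
x(T) = p + (x₀−p)·cosh(ωT) + (ẋ₀/ω)·sinh(ωT) ⇒ p·(1 − cosh) = x(T) − x₀·cosh − (ẋ₀/ω)·sinh
numerator   = 0.2117 − (0.0274)·2.737330 − (0.1587/3.4400)·2.548132 = 0.019142
denominator = 1 − 2.737330 = -1.737330
p = 0.019142 / -1.737330 = -0.0110

p = -0.0110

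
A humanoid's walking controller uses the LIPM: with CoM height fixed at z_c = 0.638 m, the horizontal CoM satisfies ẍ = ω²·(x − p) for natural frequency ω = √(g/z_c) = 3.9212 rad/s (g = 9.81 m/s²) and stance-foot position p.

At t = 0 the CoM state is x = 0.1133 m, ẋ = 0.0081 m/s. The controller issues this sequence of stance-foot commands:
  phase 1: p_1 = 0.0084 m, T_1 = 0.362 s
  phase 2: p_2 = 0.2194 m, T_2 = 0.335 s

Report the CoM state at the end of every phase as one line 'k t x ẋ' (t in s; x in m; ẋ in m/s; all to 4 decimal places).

phase 1: p=0.0084, T=0.362, ωT=1.419474, cosh=2.188394, sinh=1.946553; start (x,ẋ)=(0.113300, 0.008100) → end (x,ẋ)=(0.241983, 0.818409)
phase 2: p=0.2194, T=0.335, ωT=1.313602, cosh=1.994199, sinh=1.725349; start (x,ẋ)=(0.241983, 0.818409) → end (x,ẋ)=(0.624540, 1.784858)

1 0.3620 0.2420 0.8184
2 0.6970 0.6245 1.7849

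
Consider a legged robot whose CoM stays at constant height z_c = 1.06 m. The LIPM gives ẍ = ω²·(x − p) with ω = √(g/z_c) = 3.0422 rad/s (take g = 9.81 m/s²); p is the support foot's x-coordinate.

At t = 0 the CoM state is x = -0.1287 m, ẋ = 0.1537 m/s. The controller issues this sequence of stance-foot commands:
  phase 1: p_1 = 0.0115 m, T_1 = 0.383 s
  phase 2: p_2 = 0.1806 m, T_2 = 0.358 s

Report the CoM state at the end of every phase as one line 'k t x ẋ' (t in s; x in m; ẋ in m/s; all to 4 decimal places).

1 0.3830 -0.1620 -0.3469
2 0.7410 -0.5363 -1.9471

phase 1: p=0.0115, T=0.383, ωT=1.165163, cosh=1.759158, sinh=1.447286; start (x,ẋ)=(-0.128700, 0.153700) → end (x,ẋ)=(-0.162013, -0.346909)
phase 2: p=0.1806, T=0.358, ωT=1.089108, cosh=1.654069, sinh=1.317552; start (x,ẋ)=(-0.162013, -0.346909) → end (x,ẋ)=(-0.536349, -1.947093)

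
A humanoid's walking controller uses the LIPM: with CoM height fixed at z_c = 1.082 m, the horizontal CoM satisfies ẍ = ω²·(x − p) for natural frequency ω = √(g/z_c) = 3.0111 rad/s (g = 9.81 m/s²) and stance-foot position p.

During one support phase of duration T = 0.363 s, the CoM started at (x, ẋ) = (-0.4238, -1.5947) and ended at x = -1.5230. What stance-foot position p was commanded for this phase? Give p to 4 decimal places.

p = 0.1799

ωT = 3.0111·0.363 = 1.093029; cosh(ωT) = 1.659249, sinh(ωT) = 1.324049
x(T) = p + (x₀−p)·cosh(ωT) + (ẋ₀/ω)·sinh(ωT) ⇒ p·(1 − cosh) = x(T) − x₀·cosh − (ẋ₀/ω)·sinh
numerator   = -1.5230 − (-0.4238)·1.659249 − (-1.5947/3.0111)·1.324049 = -0.118585
denominator = 1 − 1.659249 = -0.659249
p = -0.118585 / -0.659249 = 0.1799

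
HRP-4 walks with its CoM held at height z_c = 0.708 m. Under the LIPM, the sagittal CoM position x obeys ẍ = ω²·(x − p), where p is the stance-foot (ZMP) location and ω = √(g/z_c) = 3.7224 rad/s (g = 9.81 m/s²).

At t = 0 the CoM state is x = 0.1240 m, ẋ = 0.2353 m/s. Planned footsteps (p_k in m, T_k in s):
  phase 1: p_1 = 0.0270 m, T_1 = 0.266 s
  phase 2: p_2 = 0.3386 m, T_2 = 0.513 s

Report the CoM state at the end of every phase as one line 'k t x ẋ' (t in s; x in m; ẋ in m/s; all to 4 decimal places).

phase 1: p=0.0270, T=0.266, ωT=0.990158, cosh=1.531589, sinh=1.160071; start (x,ẋ)=(0.124000, 0.235300) → end (x,ẋ)=(0.248894, 0.779253)
phase 2: p=0.3386, T=0.513, ωT=1.909591, cosh=3.449235, sinh=3.301094; start (x,ẋ)=(0.248894, 0.779253) → end (x,ẋ)=(0.720241, 1.585527)

1 0.2660 0.2489 0.7793
2 0.7790 0.7202 1.5855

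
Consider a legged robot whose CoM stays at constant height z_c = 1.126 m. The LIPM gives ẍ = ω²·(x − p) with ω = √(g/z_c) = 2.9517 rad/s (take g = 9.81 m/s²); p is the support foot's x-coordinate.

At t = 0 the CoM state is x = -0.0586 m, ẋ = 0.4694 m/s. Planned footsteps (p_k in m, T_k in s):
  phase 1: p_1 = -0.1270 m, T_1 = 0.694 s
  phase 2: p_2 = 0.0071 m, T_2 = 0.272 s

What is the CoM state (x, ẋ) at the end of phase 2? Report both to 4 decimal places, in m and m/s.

x = 1.7933, ẋ = 5.4651

phase 1: p=-0.1270, T=0.694, ωT=2.048480, cosh=3.942516, sinh=3.813585; start (x,ẋ)=(-0.058600, 0.469400) → end (x,ẋ)=(0.749131, 2.620566)
phase 2: p=0.0071, T=0.272, ωT=0.802862, cosh=1.339983, sinh=0.891938; start (x,ẋ)=(0.749131, 2.620566) → end (x,ẋ)=(1.793285, 5.465082)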